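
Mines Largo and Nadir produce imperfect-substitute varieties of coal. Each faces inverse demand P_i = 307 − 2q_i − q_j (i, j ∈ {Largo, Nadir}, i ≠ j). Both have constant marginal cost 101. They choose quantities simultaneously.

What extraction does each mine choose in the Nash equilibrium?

41.2

Mine Largo's profit: π = q_{Largo}(307 − 2q_{Largo} − q_{Nadir}) − 101q_{Largo}.
∂π/∂q_{Largo} = 206 − 4q_{Largo} − q_{Nadir} = 0 ⇒ q_{Largo} = 51.5 − 0.25q_{Nadir}.
The game is symmetric, so in equilibrium q_{Nadir} = q_{Largo}: the reaction function gives 1.25q_{Largo} = 51.5, hence q_{Largo} = 41.2.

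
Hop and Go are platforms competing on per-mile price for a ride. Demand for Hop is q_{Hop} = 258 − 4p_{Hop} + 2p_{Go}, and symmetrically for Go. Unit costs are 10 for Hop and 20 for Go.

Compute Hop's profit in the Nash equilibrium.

Hop's profit: π = (p_{Hop} − 10)(258 − 4p_{Hop} + 2p_{Go}).
∂π/∂p_{Hop} = 298 − 8p_{Hop} + 2p_{Go} = 0 ⇒ p_{Hop} = 37.25 + 0.25p_{Go}.
Similarly p_{Go} = 42.25 + 0.25p_{Hop}.
Substituting the second reaction function into the first: p_{Hop} = 37.25 + 0.25(42.25 + 0.25p_{Hop}), which gives 0.9375p_{Hop} = 47.8125 ⇒ p_{Hop} = 51.
Then p_{Go} = 42.25 + 0.25·51 = 55.
q_{Hop} = 258 − 4·51 + 2·55 = 164.
Profit = (51 − 10)·164 = 6724.

6724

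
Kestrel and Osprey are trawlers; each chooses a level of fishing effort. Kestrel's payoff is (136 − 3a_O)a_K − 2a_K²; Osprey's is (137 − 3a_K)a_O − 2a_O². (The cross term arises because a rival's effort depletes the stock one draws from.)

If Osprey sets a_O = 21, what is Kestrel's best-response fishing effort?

Expanding Kestrel's payoff: 136a_K − 3a_Oa_K − 2a_K².
∂π/∂a_K = 136 − 3a_O − 4a_K = 0, so a_K = 34 − 0.75a_O.
At a_O = 21: a_K = 34 − 0.75·21 = 18.25.

18.25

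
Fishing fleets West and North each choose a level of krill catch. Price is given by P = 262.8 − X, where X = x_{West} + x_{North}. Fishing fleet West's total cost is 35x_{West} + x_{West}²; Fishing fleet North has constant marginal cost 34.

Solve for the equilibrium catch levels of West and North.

Fishing fleet West's profit: π = x_{West}(262.8 − (x_{West} + x_{North})) − 35x_{West} − x_{West}².
∂π/∂x_{West} = 227.8 − 4x_{West} − x_{North} = 0, so x_{West} = 56.95 − 0.25x_{North}.
For North: ∂π/∂x_{North} = 228.8 − 2x_{North} − x_{West} = 0 ⇒ x_{North} = 114.4 − 0.5x_{West}.
Plugging x_{North} into West's best response: x_{West} = 56.95 − 0.25(114.4 − 0.5x_{West}) ⇒ 0.875x_{West} = 28.35, so x_{West} = 32.4.
Then x_{North} = 114.4 − 0.5·32.4 = 98.2.

32.4, 98.2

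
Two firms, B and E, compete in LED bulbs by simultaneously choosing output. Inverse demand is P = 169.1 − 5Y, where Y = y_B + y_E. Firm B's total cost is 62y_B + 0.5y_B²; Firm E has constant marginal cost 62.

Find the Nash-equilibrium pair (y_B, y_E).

Firm B's profit: π = y_B(169.1 − 5(y_B + y_E)) − 62y_B − 0.5y_B².
∂π/∂y_B = 107.1 − 11y_B − 5y_E = 0, so y_B = 1071/110 − (5/11)y_E.
For E: ∂π/∂y_E = 107.1 − 10y_E − 5y_B = 0 ⇒ y_E = 10.71 − 0.5y_B.
Plugging y_E into B's best response: y_B = 1071/110 − (5/11)(10.71 − 0.5y_B) ⇒ (17/22)y_B = 1071/220, so y_B = 6.3.
Then y_E = 10.71 − 0.5·6.3 = 7.56.

6.3, 7.56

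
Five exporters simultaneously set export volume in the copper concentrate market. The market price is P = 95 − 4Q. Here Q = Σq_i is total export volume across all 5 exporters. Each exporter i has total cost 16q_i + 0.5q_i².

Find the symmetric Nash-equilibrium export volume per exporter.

A representative exporter's profit is π_i = q_i(95 − 4Q) − 16q_i − 0.5q_i², with Q = q_i + Σ_{j≠i} q_j.
First-order condition: 79 − 9q_i − 4Σ_{j≠i} q_j = 0.
With identical exporters, set every q_j = q: then 79 − 9q − 16q = 0, i.e. q = 79/25 = 3.16.

3.16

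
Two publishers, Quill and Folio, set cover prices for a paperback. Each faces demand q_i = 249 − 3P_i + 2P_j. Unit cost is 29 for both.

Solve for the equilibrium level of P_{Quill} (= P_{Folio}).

Quill's profit: π = (P_{Quill} − 29)(249 − 3P_{Quill} + 2P_{Folio}).
∂π/∂P_{Quill} = 336 − 6P_{Quill} + 2P_{Folio} = 0 ⇒ P_{Quill} = 56 + (1/3)P_{Folio}.
The game is symmetric, so in equilibrium P_{Folio} = P_{Quill}: the reaction function gives (2/3)P_{Quill} = 56, hence P_{Quill} = 84.

84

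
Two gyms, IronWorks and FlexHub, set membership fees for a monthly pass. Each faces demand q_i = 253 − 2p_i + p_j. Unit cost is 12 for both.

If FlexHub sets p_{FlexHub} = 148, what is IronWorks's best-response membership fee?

106.25

IronWorks's profit: π = (p_{IronWorks} − 12)(253 − 2p_{IronWorks} + p_{FlexHub}).
∂π/∂p_{IronWorks} = 277 − 4p_{IronWorks} + p_{FlexHub} = 0 ⇒ p_{IronWorks} = 69.25 + 0.25p_{FlexHub}.
At p_{FlexHub} = 148: p_{IronWorks} = 69.25 + 0.25·148 = 106.25.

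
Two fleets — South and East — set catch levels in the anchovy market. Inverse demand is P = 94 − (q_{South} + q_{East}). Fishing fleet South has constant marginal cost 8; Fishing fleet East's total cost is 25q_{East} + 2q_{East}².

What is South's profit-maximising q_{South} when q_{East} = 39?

23.5

Fishing fleet South's profit: π = q_{South}(94 − (q_{South} + q_{East})) − 8q_{South}.
∂π/∂q_{South} = 86 − 2q_{South} − q_{East} = 0, so q_{South} = 43 − 0.5q_{East}.
At q_{East} = 39: q_{South} = 43 − 0.5·39 = 23.5.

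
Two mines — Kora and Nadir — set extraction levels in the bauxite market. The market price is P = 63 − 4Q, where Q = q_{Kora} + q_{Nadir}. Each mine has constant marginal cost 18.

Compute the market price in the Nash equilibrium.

Mine Kora's profit: π = q_{Kora}(63 − 4(q_{Kora} + q_{Nadir})) − 18q_{Kora}.
∂π/∂q_{Kora} = 45 − 8q_{Kora} − 4q_{Nadir} = 0, so q_{Kora} = 5.625 − 0.5q_{Nadir}.
By symmetry q_{Nadir} = q_{Kora}; substituting into the reaction function, 1.5q_{Kora} = 5.625 and q_{Kora} = 3.75.
Equilibrium price: P = 63 − 4·7.5 = 33.

33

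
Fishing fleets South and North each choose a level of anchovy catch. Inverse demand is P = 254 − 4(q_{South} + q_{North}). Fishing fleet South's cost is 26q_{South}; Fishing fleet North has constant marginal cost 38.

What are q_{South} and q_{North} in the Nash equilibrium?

20, 17

Fishing fleet South's profit: π = q_{South}(254 − 4(q_{South} + q_{North})) − 26q_{South}.
∂π/∂q_{South} = 228 − 8q_{South} − 4q_{North} = 0, so q_{South} = 28.5 − 0.5q_{North}.
By the same steps for North: q_{North} = 27 − 0.5q_{South}.
Solving the two reaction functions simultaneously: (1 − (−0.5)(−0.5))q_{South} = 28.5 − 0.5·27, so 0.75q_{South} = 15 and q_{South} = 20.
Then q_{North} = 27 − 0.5·20 = 17.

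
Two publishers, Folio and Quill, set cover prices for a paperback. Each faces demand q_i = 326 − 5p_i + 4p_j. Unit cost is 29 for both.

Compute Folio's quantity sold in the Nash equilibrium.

Folio's profit: π = (p_{Folio} − 29)(326 − 5p_{Folio} + 4p_{Quill}).
∂π/∂p_{Folio} = 471 − 10p_{Folio} + 4p_{Quill} = 0 ⇒ p_{Folio} = 47.1 + 0.4p_{Quill}.
Setting p_{Folio} = p_{Quill} in the reaction function: p_{Folio} = 47.1 + 0.4p_{Folio}, so p_{Folio} = 47.1 / 0.6 = 78.5.
q_{Folio} = 326 − 5·78.5 + 4·78.5 = 247.5.

247.5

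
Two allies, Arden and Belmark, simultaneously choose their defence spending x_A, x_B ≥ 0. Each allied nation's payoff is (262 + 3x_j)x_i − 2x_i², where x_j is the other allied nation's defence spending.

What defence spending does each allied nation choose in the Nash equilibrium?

Arden's payoff is (262 + 3x_B)x_A − 2x_A².
∂π/∂x_A = 262 + 3x_B − 4x_A = 0, so x_A = 65.5 + 0.75x_B.
By symmetry x_B = x_A; substituting into the reaction function, 0.25x_A = 65.5 and x_A = 262.

262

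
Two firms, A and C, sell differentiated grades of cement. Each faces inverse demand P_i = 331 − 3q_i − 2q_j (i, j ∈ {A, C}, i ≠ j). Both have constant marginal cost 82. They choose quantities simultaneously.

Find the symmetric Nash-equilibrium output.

Firm A's profit: π = q_A(331 − 3q_A − 2q_C) − 82q_A.
∂π/∂q_A = 249 − 6q_A − 2q_C = 0 ⇒ q_A = 41.5 − (1/3)q_C.
By symmetry q_C = q_A; substituting into the reaction function, (4/3)q_A = 41.5 and q_A = 31.125.

31.125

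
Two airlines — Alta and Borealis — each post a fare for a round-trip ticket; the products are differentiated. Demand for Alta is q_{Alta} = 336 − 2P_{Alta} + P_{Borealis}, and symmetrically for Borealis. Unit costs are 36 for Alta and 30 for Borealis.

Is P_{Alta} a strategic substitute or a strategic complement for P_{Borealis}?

Alta's profit: π = (P_{Alta} − 36)(336 − 2P_{Alta} + P_{Borealis}).
∂π/∂P_{Alta} = 408 − 4P_{Alta} + P_{Borealis} = 0 ⇒ P_{Alta} = 102 + 0.25P_{Borealis}.
The best-response slope dP_{Alta}/dP_{Borealis} = 0.25 > 0: the reaction function is upward-sloping, so the choices are strategic complements.

strategic complements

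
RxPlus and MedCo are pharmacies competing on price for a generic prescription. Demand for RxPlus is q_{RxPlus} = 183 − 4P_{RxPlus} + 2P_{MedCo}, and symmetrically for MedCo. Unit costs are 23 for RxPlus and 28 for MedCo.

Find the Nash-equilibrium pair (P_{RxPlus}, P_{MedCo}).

RxPlus's profit: π = (P_{RxPlus} − 23)(183 − 4P_{RxPlus} + 2P_{MedCo}).
∂π/∂P_{RxPlus} = 275 − 8P_{RxPlus} + 2P_{MedCo} = 0 ⇒ P_{RxPlus} = 34.375 + 0.25P_{MedCo}.
Similarly P_{MedCo} = 36.875 + 0.25P_{RxPlus}.
Solving the two reaction functions simultaneously: (1 − (0.25)(0.25))P_{RxPlus} = 34.375 + 0.25·36.875, so 0.9375P_{RxPlus} = 1395/32 and P_{RxPlus} = 46.5.
Then P_{MedCo} = 36.875 + 0.25·46.5 = 48.5.

46.5, 48.5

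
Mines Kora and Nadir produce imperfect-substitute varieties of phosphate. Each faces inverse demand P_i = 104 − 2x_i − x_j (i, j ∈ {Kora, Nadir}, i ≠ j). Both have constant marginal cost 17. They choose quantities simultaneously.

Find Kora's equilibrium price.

51.8

Mine Kora's profit: π = x_{Kora}(104 − 2x_{Kora} − x_{Nadir}) − 17x_{Kora}.
∂π/∂x_{Kora} = 87 − 4x_{Kora} − x_{Nadir} = 0 ⇒ x_{Kora} = 21.75 − 0.25x_{Nadir}.
By symmetry x_{Nadir} = x_{Kora}; substituting into the reaction function, 1.25x_{Kora} = 21.75 and x_{Kora} = 17.4.
P_{Kora} = 104 − 2·17.4 − 17.4 = 51.8.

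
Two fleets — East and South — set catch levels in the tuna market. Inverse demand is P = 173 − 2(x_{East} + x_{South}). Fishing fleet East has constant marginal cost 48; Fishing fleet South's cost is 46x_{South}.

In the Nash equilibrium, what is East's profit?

840.5

Fishing fleet East's profit: π = x_{East}(173 − 2(x_{East} + x_{South})) − 48x_{East}.
∂π/∂x_{East} = 125 − 4x_{East} − 2x_{South} = 0, so x_{East} = 31.25 − 0.5x_{South}.
By the same steps for South: x_{South} = 31.75 − 0.5x_{East}.
Solving the two reaction functions simultaneously: (1 − (−0.5)(−0.5))x_{East} = 31.25 − 0.5·31.75, so 0.75x_{East} = 15.375 and x_{East} = 20.5.
Then x_{South} = 31.75 − 0.5·20.5 = 21.5.
Price P = 173 − 2·42 = 89.
East's profit: (89 − 48)·20.5 = 840.5.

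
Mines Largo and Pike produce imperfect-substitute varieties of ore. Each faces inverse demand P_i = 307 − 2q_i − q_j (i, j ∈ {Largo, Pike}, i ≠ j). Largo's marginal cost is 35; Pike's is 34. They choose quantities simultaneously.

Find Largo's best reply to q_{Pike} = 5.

66.75

Mine Largo's profit: π = q_{Largo}(307 − 2q_{Largo} − q_{Pike}) − 35q_{Largo}.
∂π/∂q_{Largo} = 272 − 4q_{Largo} − q_{Pike} = 0 ⇒ q_{Largo} = 68 − 0.25q_{Pike}.
At q_{Pike} = 5: q_{Largo} = 68 − 0.25·5 = 66.75.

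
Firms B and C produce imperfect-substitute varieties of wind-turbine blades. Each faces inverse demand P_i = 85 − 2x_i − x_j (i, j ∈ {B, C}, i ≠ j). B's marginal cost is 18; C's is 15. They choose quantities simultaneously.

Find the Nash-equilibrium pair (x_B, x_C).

Firm B's profit: π = x_B(85 − 2x_B − x_C) − 18x_B.
∂π/∂x_B = 67 − 4x_B − x_C = 0 ⇒ x_B = 16.75 − 0.25x_C.
Similarly x_C = 17.5 − 0.25x_B.
Solving the two reaction functions simultaneously: (1 − (−0.25)(−0.25))x_B = 16.75 − 0.25·17.5, so 0.9375x_B = 12.375 and x_B = 13.2.
Then x_C = 17.5 − 0.25·13.2 = 14.2.

13.2, 14.2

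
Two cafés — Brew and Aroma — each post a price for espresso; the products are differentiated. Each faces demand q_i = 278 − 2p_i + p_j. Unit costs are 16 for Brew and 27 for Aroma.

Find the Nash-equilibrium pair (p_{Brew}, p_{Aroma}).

Brew's profit: π = (p_{Brew} − 16)(278 − 2p_{Brew} + p_{Aroma}).
∂π/∂p_{Brew} = 310 − 4p_{Brew} + p_{Aroma} = 0 ⇒ p_{Brew} = 77.5 + 0.25p_{Aroma}.
Similarly p_{Aroma} = 83 + 0.25p_{Brew}.
Solving the two reaction functions simultaneously: (1 − (0.25)(0.25))p_{Brew} = 77.5 + 0.25·83, so 0.9375p_{Brew} = 98.25 and p_{Brew} = 104.8.
Then p_{Aroma} = 83 + 0.25·104.8 = 109.2.

104.8, 109.2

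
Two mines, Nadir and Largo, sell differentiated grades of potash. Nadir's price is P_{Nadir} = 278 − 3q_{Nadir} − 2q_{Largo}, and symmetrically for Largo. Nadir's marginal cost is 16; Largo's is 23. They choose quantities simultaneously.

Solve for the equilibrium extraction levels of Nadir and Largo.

Mine Nadir's profit: π = q_{Nadir}(278 − 3q_{Nadir} − 2q_{Largo}) − 16q_{Nadir}.
∂π/∂q_{Nadir} = 262 − 6q_{Nadir} − 2q_{Largo} = 0 ⇒ q_{Nadir} = 131/3 − (1/3)q_{Largo}.
Similarly q_{Largo} = 42.5 − (1/3)q_{Nadir}.
Substituting the second reaction function into the first: q_{Nadir} = 131/3 − (1/3)(42.5 − (1/3)q_{Nadir}), which gives (8/9)q_{Nadir} = 29.5 ⇒ q_{Nadir} = 33.1875.
Then q_{Largo} = 42.5 − (1/3)·33.1875 = 31.4375.

33.1875, 31.4375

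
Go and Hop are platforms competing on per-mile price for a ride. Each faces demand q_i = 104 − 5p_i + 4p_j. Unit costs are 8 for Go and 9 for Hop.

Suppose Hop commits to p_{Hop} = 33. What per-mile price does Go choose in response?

27.6

Go's profit: π = (p_{Go} − 8)(104 − 5p_{Go} + 4p_{Hop}).
∂π/∂p_{Go} = 144 − 10p_{Go} + 4p_{Hop} = 0 ⇒ p_{Go} = 14.4 + 0.4p_{Hop}.
At p_{Hop} = 33: p_{Go} = 14.4 + 0.4·33 = 27.6.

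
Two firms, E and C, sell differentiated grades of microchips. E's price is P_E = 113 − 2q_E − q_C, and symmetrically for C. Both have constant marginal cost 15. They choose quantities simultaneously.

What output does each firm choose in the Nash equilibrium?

19.6

Firm E's profit: π = q_E(113 − 2q_E − q_C) − 15q_E.
∂π/∂q_E = 98 − 4q_E − q_C = 0 ⇒ q_E = 24.5 − 0.25q_C.
The game is symmetric, so in equilibrium q_C = q_E: the reaction function gives 1.25q_E = 24.5, hence q_E = 19.6.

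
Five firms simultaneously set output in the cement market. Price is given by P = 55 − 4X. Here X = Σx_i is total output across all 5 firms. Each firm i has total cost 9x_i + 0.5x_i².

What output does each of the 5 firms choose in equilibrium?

1.84

A representative firm's profit is π_i = x_i(55 − 4X) − 9x_i − 0.5x_i², with X = x_i + Σ_{j≠i} x_j.
First-order condition: 46 − 9x_i − 4Σ_{j≠i} x_j = 0.
Imposing symmetry (x_j = x for all j) turns Σ_{j≠i} x_j into 4x, so 46 = 25x and x = 1.84.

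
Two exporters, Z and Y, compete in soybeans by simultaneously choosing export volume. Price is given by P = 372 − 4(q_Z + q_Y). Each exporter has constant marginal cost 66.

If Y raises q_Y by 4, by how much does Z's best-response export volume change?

-2

Exporter Z's profit: π = q_Z(372 − 4(q_Z + q_Y)) − 66q_Z.
∂π/∂q_Z = 306 − 8q_Z − 4q_Y = 0, so q_Z = 38.25 − 0.5q_Y.
The reaction-function slope is −0.5, so a 4-unit rise in q_Y moves q_Z by −0.5 × 4 = −2. Z's best response falls — the actions are strategic substitutes.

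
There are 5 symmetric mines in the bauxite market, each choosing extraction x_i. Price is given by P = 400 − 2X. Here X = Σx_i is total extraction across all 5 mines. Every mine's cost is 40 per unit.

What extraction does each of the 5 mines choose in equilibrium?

A representative mine's profit is π_i = x_i(400 − 2X) − 40x_i, with X = x_i + Σ_{j≠i} x_j.
First-order condition: 360 − 4x_i − 2Σ_{j≠i} x_j = 0.
With identical mines, set every x_j = x: then 360 − 4x − 8x = 0, i.e. x = 360/12 = 30.

30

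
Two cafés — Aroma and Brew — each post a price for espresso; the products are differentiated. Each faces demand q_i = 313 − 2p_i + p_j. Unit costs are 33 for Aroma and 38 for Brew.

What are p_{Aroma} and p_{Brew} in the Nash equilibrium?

127, 129

Aroma's profit: π = (p_{Aroma} − 33)(313 − 2p_{Aroma} + p_{Brew}).
∂π/∂p_{Aroma} = 379 − 4p_{Aroma} + p_{Brew} = 0 ⇒ p_{Aroma} = 94.75 + 0.25p_{Brew}.
Similarly p_{Brew} = 97.25 + 0.25p_{Aroma}.
Substituting the second reaction function into the first: p_{Aroma} = 94.75 + 0.25(97.25 + 0.25p_{Aroma}), which gives 0.9375p_{Aroma} = 119.0625 ⇒ p_{Aroma} = 127.
Then p_{Brew} = 97.25 + 0.25·127 = 129.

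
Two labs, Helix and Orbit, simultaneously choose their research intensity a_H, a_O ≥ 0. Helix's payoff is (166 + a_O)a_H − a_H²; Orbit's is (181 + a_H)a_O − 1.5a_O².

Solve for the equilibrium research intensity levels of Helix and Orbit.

135.8, 105.6

Expanding Helix's payoff: 166a_H + a_Oa_H − a_H².
∂π/∂a_H = 166 + a_O − 2a_H = 0, so a_H = 83 + 0.5a_O.
Likewise for Orbit: a_O = 181/3 + (1/3)a_H.
Plugging a_O into Helix's best response: a_H = 83 + 0.5(181/3 + (1/3)a_H) ⇒ (5/6)a_H = 679/6, so a_H = 135.8.
Then a_O = 181/3 + (1/3)·135.8 = 105.6.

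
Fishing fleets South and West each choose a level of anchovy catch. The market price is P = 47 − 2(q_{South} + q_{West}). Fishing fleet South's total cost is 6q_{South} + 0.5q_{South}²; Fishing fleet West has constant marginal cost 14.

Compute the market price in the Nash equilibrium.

Fishing fleet South's profit: π = q_{South}(47 − 2(q_{South} + q_{West})) − 6q_{South} − 0.5q_{South}².
∂π/∂q_{South} = 41 − 5q_{South} − 2q_{West} = 0, so q_{South} = 8.2 − 0.4q_{West}.
For West: ∂π/∂q_{West} = 33 − 4q_{West} − 2q_{South} = 0 ⇒ q_{West} = 8.25 − 0.5q_{South}.
Plugging q_{West} into South's best response: q_{South} = 8.2 − 0.4(8.25 − 0.5q_{South}) ⇒ 0.8q_{South} = 4.9, so q_{South} = 6.125.
Then q_{West} = 8.25 − 0.5·6.125 = 5.1875.
Equilibrium price: P = 47 − 2·11.3125 = 24.375.

24.375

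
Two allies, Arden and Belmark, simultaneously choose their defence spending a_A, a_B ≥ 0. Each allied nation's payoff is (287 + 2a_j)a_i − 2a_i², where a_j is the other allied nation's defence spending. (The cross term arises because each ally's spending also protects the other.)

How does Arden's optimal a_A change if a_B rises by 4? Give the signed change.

Arden's payoff is (287 + 2a_B)a_A − 2a_A².
∂π/∂a_A = 287 + 2a_B − 4a_A = 0, so a_A = 71.75 + 0.5a_B.
The reaction-function slope is 0.5, so a 4-unit rise in a_B moves a_A by 0.5 × 4 = 2. Arden's best response rises — the actions are strategic complements.

2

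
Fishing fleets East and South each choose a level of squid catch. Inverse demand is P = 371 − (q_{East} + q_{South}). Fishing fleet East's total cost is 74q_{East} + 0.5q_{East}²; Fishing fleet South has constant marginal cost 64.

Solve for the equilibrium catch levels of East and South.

Fishing fleet East's profit: π = q_{East}(371 − (q_{East} + q_{South})) − 74q_{East} − 0.5q_{East}².
∂π/∂q_{East} = 297 − 3q_{East} − q_{South} = 0, so q_{East} = 99 − (1/3)q_{South}.
For South: ∂π/∂q_{South} = 307 − 2q_{South} − q_{East} = 0 ⇒ q_{South} = 153.5 − 0.5q_{East}.
Substituting the second reaction function into the first: q_{East} = 99 − (1/3)(153.5 − 0.5q_{East}), which gives (5/6)q_{East} = 287/6 ⇒ q_{East} = 57.4.
Then q_{South} = 153.5 − 0.5·57.4 = 124.8.

57.4, 124.8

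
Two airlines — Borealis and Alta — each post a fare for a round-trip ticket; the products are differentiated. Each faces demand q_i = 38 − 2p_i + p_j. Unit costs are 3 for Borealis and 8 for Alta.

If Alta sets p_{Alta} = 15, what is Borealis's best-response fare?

Borealis's profit: π = (p_{Borealis} − 3)(38 − 2p_{Borealis} + p_{Alta}).
∂π/∂p_{Borealis} = 44 − 4p_{Borealis} + p_{Alta} = 0 ⇒ p_{Borealis} = 11 + 0.25p_{Alta}.
At p_{Alta} = 15: p_{Borealis} = 11 + 0.25·15 = 14.75.

14.75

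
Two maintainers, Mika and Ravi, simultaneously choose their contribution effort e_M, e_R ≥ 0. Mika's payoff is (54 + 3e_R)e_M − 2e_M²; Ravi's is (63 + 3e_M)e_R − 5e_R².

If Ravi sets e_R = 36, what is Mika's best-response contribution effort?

Expanding Mika's payoff: 54e_M + 3e_Re_M − 2e_M².
∂π/∂e_M = 54 + 3e_R − 4e_M = 0, so e_M = 13.5 + 0.75e_R.
At e_R = 36: e_M = 13.5 + 0.75·36 = 40.5.

40.5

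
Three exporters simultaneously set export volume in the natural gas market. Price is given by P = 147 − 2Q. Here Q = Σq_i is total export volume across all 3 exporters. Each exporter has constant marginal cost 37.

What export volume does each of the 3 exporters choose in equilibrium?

A representative exporter's profit is π_i = q_i(147 − 2Q) − 37q_i, with Q = q_i + Σ_{j≠i} q_j.
First-order condition: 110 − 4q_i − 2Σ_{j≠i} q_j = 0.
In a symmetric equilibrium every exporter chooses the same q, so Σ_{j≠i} q_j = 2q. The condition becomes 110 − 8q = 0, giving q = 110/8 = 13.75.

13.75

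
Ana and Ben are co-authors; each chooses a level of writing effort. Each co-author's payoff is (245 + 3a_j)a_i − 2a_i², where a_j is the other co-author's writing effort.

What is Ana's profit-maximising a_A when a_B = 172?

190.25

Ana's payoff is (245 + 3a_B)a_A − 2a_A².
∂π/∂a_A = 245 + 3a_B − 4a_A = 0, so a_A = 61.25 + 0.75a_B.
At a_B = 172: a_A = 61.25 + 0.75·172 = 190.25.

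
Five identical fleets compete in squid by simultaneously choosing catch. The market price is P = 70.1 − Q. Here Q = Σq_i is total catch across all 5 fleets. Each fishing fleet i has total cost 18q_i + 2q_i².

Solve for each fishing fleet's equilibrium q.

5.21

A representative fishing fleet's profit is π_i = q_i(70.1 − Q) − 18q_i − 2q_i², with Q = q_i + Σ_{j≠i} q_j.
First-order condition: 52.1 − 6q_i − Σ_{j≠i} q_j = 0.
Imposing symmetry (q_j = q for all j) turns Σ_{j≠i} q_j into 4q, so 52.1 = 10q and q = 5.21.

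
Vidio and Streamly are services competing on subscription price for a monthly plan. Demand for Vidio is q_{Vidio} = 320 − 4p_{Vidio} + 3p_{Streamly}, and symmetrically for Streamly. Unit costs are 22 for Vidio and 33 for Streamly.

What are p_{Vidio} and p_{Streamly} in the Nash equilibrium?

Vidio's profit: π = (p_{Vidio} − 22)(320 − 4p_{Vidio} + 3p_{Streamly}).
∂π/∂p_{Vidio} = 408 − 8p_{Vidio} + 3p_{Streamly} = 0 ⇒ p_{Vidio} = 51 + 0.375p_{Streamly}.
Similarly p_{Streamly} = 56.5 + 0.375p_{Vidio}.
Plugging p_{Streamly} into Vidio's best response: p_{Vidio} = 51 + 0.375(56.5 + 0.375p_{Vidio}) ⇒ (55/64)p_{Vidio} = 72.1875, so p_{Vidio} = 84.
Then p_{Streamly} = 56.5 + 0.375·84 = 88.

84, 88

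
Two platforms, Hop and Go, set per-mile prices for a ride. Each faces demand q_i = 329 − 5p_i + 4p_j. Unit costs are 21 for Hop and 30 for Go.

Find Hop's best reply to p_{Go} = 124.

Hop's profit: π = (p_{Hop} − 21)(329 − 5p_{Hop} + 4p_{Go}).
∂π/∂p_{Hop} = 434 − 10p_{Hop} + 4p_{Go} = 0 ⇒ p_{Hop} = 43.4 + 0.4p_{Go}.
At p_{Go} = 124: p_{Hop} = 43.4 + 0.4·124 = 93.

93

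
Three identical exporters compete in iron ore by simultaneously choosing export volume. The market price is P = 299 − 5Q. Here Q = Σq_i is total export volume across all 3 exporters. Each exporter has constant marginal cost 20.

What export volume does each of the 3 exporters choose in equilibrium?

13.95

A representative exporter's profit is π_i = q_i(299 − 5Q) − 20q_i, with Q = q_i + Σ_{j≠i} q_j.
First-order condition: 279 − 10q_i − 5Σ_{j≠i} q_j = 0.
In a symmetric equilibrium every exporter chooses the same q, so Σ_{j≠i} q_j = 2q. The condition becomes 279 − 20q = 0, giving q = 279/20 = 13.95.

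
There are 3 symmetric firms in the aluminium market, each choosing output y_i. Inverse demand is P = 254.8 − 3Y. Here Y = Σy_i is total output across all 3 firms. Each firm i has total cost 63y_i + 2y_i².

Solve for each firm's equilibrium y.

11.9875

A representative firm's profit is π_i = y_i(254.8 − 3Y) − 63y_i − 2y_i², with Y = y_i + Σ_{j≠i} y_j.
First-order condition: 191.8 − 10y_i − 3Σ_{j≠i} y_j = 0.
Imposing symmetry (y_j = y for all j) turns Σ_{j≠i} y_j into 2y, so 191.8 = 16y and y = 11.9875.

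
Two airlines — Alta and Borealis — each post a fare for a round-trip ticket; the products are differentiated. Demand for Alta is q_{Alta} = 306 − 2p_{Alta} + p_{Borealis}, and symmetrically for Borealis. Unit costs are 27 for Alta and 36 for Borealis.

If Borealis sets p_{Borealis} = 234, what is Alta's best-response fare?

148.5

Alta's profit: π = (p_{Alta} − 27)(306 − 2p_{Alta} + p_{Borealis}).
∂π/∂p_{Alta} = 360 − 4p_{Alta} + p_{Borealis} = 0 ⇒ p_{Alta} = 90 + 0.25p_{Borealis}.
At p_{Borealis} = 234: p_{Alta} = 90 + 0.25·234 = 148.5.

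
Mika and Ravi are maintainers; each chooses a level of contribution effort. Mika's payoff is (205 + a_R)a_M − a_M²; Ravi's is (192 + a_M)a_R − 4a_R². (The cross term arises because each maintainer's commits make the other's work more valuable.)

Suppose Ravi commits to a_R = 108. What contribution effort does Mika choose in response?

156.5

Expanding Mika's payoff: 205a_M + a_Ra_M − a_M².
∂π/∂a_M = 205 + a_R − 2a_M = 0, so a_M = 102.5 + 0.5a_R.
At a_R = 108: a_M = 102.5 + 0.5·108 = 156.5.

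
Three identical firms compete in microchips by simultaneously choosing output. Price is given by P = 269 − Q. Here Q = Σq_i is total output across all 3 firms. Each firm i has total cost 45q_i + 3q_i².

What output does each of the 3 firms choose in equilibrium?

22.4

A representative firm's profit is π_i = q_i(269 − Q) − 45q_i − 3q_i², with Q = q_i + Σ_{j≠i} q_j.
First-order condition: 224 − 8q_i − Σ_{j≠i} q_j = 0.
In a symmetric equilibrium every firm chooses the same q, so Σ_{j≠i} q_j = 2q. The condition becomes 224 − 10q = 0, giving q = 224/10 = 22.4.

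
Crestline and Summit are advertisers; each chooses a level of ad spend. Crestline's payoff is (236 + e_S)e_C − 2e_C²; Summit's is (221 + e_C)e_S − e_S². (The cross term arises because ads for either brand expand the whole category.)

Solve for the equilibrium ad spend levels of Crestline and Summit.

Expanding Crestline's payoff: 236e_C + e_Se_C − 2e_C².
∂π/∂e_C = 236 + e_S − 4e_C = 0, so e_C = 59 + 0.25e_S.
Likewise for Summit: e_S = 110.5 + 0.5e_C.
Plugging e_S into Crestline's best response: e_C = 59 + 0.25(110.5 + 0.5e_C) ⇒ 0.875e_C = 86.625, so e_C = 99.
Then e_S = 110.5 + 0.5·99 = 160.

99, 160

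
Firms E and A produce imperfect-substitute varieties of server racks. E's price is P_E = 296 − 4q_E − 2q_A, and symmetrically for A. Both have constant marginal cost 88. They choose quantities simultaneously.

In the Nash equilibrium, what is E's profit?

Firm E's profit: π = q_E(296 − 4q_E − 2q_A) − 88q_E.
∂π/∂q_E = 208 − 8q_E − 2q_A = 0 ⇒ q_E = 26 − 0.25q_A.
The game is symmetric, so in equilibrium q_A = q_E: the reaction function gives 1.25q_E = 26, hence q_E = 20.8.
P_E = 296 − 4·20.8 − 2·20.8 = 171.2.
Profit = (171.2 − 88)·20.8 = 1730.56.

1730.56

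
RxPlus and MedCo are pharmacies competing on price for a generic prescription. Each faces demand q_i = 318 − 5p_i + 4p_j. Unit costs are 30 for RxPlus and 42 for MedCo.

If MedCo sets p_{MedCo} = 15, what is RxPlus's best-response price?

RxPlus's profit: π = (p_{RxPlus} − 30)(318 − 5p_{RxPlus} + 4p_{MedCo}).
∂π/∂p_{RxPlus} = 468 − 10p_{RxPlus} + 4p_{MedCo} = 0 ⇒ p_{RxPlus} = 46.8 + 0.4p_{MedCo}.
At p_{MedCo} = 15: p_{RxPlus} = 46.8 + 0.4·15 = 52.8.

52.8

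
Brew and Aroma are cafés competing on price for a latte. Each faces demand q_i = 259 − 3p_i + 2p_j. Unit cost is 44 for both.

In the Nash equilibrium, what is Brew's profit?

Brew's profit: π = (p_{Brew} − 44)(259 − 3p_{Brew} + 2p_{Aroma}).
∂π/∂p_{Brew} = 391 − 6p_{Brew} + 2p_{Aroma} = 0 ⇒ p_{Brew} = 391/6 + (1/3)p_{Aroma}.
The game is symmetric, so in equilibrium p_{Aroma} = p_{Brew}: the reaction function gives (2/3)p_{Brew} = 391/6, hence p_{Brew} = 97.75.
q_{Brew} = 259 − 3·97.75 + 2·97.75 = 161.25.
Profit = (97.75 − 44)·161.25 = 8667.1875.

8667.1875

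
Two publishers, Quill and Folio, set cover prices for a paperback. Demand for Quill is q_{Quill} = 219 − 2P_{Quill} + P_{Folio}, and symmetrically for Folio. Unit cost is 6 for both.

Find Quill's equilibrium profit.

10082

Quill's profit: π = (P_{Quill} − 6)(219 − 2P_{Quill} + P_{Folio}).
∂π/∂P_{Quill} = 231 − 4P_{Quill} + P_{Folio} = 0 ⇒ P_{Quill} = 57.75 + 0.25P_{Folio}.
The game is symmetric, so in equilibrium P_{Folio} = P_{Quill}: the reaction function gives 0.75P_{Quill} = 57.75, hence P_{Quill} = 77.
q_{Quill} = 219 − 2·77 + 77 = 142.
Profit = (77 − 6)·142 = 10082.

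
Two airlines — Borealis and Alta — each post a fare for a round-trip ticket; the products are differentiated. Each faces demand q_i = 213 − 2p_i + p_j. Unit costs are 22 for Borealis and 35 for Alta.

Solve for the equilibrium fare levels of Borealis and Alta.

Borealis's profit: π = (p_{Borealis} − 22)(213 − 2p_{Borealis} + p_{Alta}).
∂π/∂p_{Borealis} = 257 − 4p_{Borealis} + p_{Alta} = 0 ⇒ p_{Borealis} = 64.25 + 0.25p_{Alta}.
Similarly p_{Alta} = 70.75 + 0.25p_{Borealis}.
Substituting the second reaction function into the first: p_{Borealis} = 64.25 + 0.25(70.75 + 0.25p_{Borealis}), which gives 0.9375p_{Borealis} = 81.9375 ⇒ p_{Borealis} = 87.4.
Then p_{Alta} = 70.75 + 0.25·87.4 = 92.6.

87.4, 92.6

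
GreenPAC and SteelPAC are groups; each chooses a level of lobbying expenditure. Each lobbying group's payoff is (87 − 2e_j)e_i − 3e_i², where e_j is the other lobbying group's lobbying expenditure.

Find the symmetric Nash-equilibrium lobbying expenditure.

10.875

GreenPAC's payoff is (87 − 2e_S)e_G − 3e_G².
∂π/∂e_G = 87 − 2e_S − 6e_G = 0, so e_G = 14.5 − (1/3)e_S.
The game is symmetric, so in equilibrium e_S = e_G: the reaction function gives (4/3)e_G = 14.5, hence e_G = 10.875.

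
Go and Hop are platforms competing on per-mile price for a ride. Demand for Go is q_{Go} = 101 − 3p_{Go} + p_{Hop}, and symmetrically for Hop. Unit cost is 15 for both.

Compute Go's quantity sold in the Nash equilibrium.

42.6

Go's profit: π = (p_{Go} − 15)(101 − 3p_{Go} + p_{Hop}).
∂π/∂p_{Go} = 146 − 6p_{Go} + p_{Hop} = 0 ⇒ p_{Go} = 73/3 + (1/6)p_{Hop}.
Setting p_{Go} = p_{Hop} in the reaction function: p_{Go} = 73/3 + (1/6)p_{Go}, so p_{Go} = (73/3) / (5/6) = 29.2.
q_{Go} = 101 − 3·29.2 + 29.2 = 42.6.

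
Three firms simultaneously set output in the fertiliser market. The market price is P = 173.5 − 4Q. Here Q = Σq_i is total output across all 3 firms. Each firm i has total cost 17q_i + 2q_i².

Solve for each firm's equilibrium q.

7.825

A representative firm's profit is π_i = q_i(173.5 − 4Q) − 17q_i − 2q_i², with Q = q_i + Σ_{j≠i} q_j.
First-order condition: 156.5 − 12q_i − 4Σ_{j≠i} q_j = 0.
In a symmetric equilibrium every firm chooses the same q, so Σ_{j≠i} q_j = 2q. The condition becomes 156.5 − 20q = 0, giving q = 156.5/20 = 7.825.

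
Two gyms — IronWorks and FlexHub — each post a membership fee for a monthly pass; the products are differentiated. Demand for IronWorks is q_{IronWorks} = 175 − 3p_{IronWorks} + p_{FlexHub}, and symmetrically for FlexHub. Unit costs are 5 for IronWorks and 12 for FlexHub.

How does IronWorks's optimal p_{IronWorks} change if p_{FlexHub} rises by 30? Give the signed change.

IronWorks's profit: π = (p_{IronWorks} − 5)(175 − 3p_{IronWorks} + p_{FlexHub}).
∂π/∂p_{IronWorks} = 190 − 6p_{IronWorks} + p_{FlexHub} = 0 ⇒ p_{IronWorks} = 95/3 + (1/6)p_{FlexHub}.
The reaction-function slope is 1/6, so a 30-unit rise in p_{FlexHub} moves p_{IronWorks} by 1/6 × 30 = 5. IronWorks's best response rises — the actions are strategic complements.

5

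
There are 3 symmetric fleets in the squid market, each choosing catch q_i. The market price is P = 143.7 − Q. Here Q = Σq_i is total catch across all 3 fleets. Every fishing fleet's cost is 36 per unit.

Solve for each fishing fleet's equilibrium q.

A representative fishing fleet's profit is π_i = q_i(143.7 − Q) − 36q_i, with Q = q_i + Σ_{j≠i} q_j.
First-order condition: 107.7 − 2q_i − Σ_{j≠i} q_j = 0.
Imposing symmetry (q_j = q for all j) turns Σ_{j≠i} q_j into 2q, so 107.7 = 4q and q = 26.925.

26.925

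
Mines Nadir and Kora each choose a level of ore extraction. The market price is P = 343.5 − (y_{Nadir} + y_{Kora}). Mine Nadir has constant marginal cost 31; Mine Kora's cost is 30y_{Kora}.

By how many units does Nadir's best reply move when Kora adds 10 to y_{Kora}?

Mine Nadir's profit: π = y_{Nadir}(343.5 − (y_{Nadir} + y_{Kora})) − 31y_{Nadir}.
∂π/∂y_{Nadir} = 312.5 − 2y_{Nadir} − y_{Kora} = 0, so y_{Nadir} = 156.25 − 0.5y_{Kora}.
The reaction-function slope is −0.5, so a 10-unit rise in y_{Kora} moves y_{Nadir} by −0.5 × 10 = −5. Nadir's best response falls — the actions are strategic substitutes.

-5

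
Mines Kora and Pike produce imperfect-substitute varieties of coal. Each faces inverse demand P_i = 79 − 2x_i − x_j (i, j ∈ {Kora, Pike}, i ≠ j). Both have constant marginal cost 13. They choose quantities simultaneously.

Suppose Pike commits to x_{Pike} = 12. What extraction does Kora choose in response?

13.5

Mine Kora's profit: π = x_{Kora}(79 − 2x_{Kora} − x_{Pike}) − 13x_{Kora}.
∂π/∂x_{Kora} = 66 − 4x_{Kora} − x_{Pike} = 0 ⇒ x_{Kora} = 16.5 − 0.25x_{Pike}.
At x_{Pike} = 12: x_{Kora} = 16.5 − 0.25·12 = 13.5.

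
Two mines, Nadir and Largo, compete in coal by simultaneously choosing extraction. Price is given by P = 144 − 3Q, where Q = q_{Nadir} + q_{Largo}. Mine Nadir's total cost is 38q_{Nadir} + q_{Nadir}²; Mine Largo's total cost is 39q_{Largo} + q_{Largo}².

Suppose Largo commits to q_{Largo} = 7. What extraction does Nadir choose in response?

Mine Nadir's profit: π = q_{Nadir}(144 − 3(q_{Nadir} + q_{Largo})) − 38q_{Nadir} − q_{Nadir}².
∂π/∂q_{Nadir} = 106 − 8q_{Nadir} − 3q_{Largo} = 0, so q_{Nadir} = 13.25 − 0.375q_{Largo}.
At q_{Largo} = 7: q_{Nadir} = 13.25 − 0.375·7 = 10.625.

10.625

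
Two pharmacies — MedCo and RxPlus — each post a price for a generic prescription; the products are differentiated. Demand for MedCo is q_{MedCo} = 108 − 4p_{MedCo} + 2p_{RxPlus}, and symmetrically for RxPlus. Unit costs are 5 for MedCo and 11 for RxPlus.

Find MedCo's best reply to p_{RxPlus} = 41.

MedCo's profit: π = (p_{MedCo} − 5)(108 − 4p_{MedCo} + 2p_{RxPlus}).
∂π/∂p_{MedCo} = 128 − 8p_{MedCo} + 2p_{RxPlus} = 0 ⇒ p_{MedCo} = 16 + 0.25p_{RxPlus}.
At p_{RxPlus} = 41: p_{MedCo} = 16 + 0.25·41 = 26.25.

26.25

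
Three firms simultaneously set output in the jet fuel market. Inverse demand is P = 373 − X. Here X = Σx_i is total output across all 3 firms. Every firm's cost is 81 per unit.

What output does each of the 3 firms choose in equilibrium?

73

A representative firm's profit is π_i = x_i(373 − X) − 81x_i, with X = x_i + Σ_{j≠i} x_j.
First-order condition: 292 − 2x_i − Σ_{j≠i} x_j = 0.
Imposing symmetry (x_j = x for all j) turns Σ_{j≠i} x_j into 2x, so 292 = 4x and x = 73.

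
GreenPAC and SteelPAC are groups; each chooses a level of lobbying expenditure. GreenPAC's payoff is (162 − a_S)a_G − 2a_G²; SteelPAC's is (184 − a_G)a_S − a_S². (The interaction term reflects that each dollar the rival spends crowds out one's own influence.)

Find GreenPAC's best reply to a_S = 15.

Expanding GreenPAC's payoff: 162a_G − a_Sa_G − 2a_G².
∂π/∂a_G = 162 − a_S − 4a_G = 0, so a_G = 40.5 − 0.25a_S.
At a_S = 15: a_G = 40.5 − 0.25·15 = 36.75.

36.75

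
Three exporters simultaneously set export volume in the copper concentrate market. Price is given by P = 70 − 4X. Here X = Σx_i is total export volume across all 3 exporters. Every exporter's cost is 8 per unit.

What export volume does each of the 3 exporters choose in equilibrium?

A representative exporter's profit is π_i = x_i(70 − 4X) − 8x_i, with X = x_i + Σ_{j≠i} x_j.
First-order condition: 62 − 8x_i − 4Σ_{j≠i} x_j = 0.
Imposing symmetry (x_j = x for all j) turns Σ_{j≠i} x_j into 2x, so 62 = 16x and x = 3.875.

3.875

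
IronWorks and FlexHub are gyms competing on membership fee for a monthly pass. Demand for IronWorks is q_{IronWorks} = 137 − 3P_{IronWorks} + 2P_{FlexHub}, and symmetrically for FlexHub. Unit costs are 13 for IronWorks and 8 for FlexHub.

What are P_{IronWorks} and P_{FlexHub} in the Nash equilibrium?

43.0625, 41.1875

IronWorks's profit: π = (P_{IronWorks} − 13)(137 − 3P_{IronWorks} + 2P_{FlexHub}).
∂π/∂P_{IronWorks} = 176 − 6P_{IronWorks} + 2P_{FlexHub} = 0 ⇒ P_{IronWorks} = 88/3 + (1/3)P_{FlexHub}.
Similarly P_{FlexHub} = 161/6 + (1/3)P_{IronWorks}.
Plugging P_{FlexHub} into IronWorks's best response: P_{IronWorks} = 88/3 + (1/3)(161/6 + (1/3)P_{IronWorks}) ⇒ (8/9)P_{IronWorks} = 689/18, so P_{IronWorks} = 43.0625.
Then P_{FlexHub} = 161/6 + (1/3)·43.0625 = 41.1875.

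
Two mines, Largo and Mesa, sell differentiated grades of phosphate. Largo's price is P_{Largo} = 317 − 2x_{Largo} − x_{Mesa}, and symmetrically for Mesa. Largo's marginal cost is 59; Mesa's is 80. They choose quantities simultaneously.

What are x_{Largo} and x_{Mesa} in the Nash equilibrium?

Mine Largo's profit: π = x_{Largo}(317 − 2x_{Largo} − x_{Mesa}) − 59x_{Largo}.
∂π/∂x_{Largo} = 258 − 4x_{Largo} − x_{Mesa} = 0 ⇒ x_{Largo} = 64.5 − 0.25x_{Mesa}.
Similarly x_{Mesa} = 59.25 − 0.25x_{Largo}.
Plugging x_{Mesa} into Largo's best response: x_{Largo} = 64.5 − 0.25(59.25 − 0.25x_{Largo}) ⇒ 0.9375x_{Largo} = 49.6875, so x_{Largo} = 53.
Then x_{Mesa} = 59.25 − 0.25·53 = 46.

53, 46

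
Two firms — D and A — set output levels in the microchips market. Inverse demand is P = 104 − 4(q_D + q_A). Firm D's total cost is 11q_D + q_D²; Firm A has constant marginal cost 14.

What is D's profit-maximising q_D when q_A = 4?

Firm D's profit: π = q_D(104 − 4(q_D + q_A)) − 11q_D − q_D².
∂π/∂q_D = 93 − 10q_D − 4q_A = 0, so q_D = 9.3 − 0.4q_A.
At q_A = 4: q_D = 9.3 − 0.4·4 = 7.7.

7.7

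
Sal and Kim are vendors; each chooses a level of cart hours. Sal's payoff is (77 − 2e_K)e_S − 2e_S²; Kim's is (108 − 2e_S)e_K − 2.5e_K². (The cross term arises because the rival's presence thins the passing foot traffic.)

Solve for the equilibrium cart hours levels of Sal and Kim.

10.5625, 17.375

Expanding Sal's payoff: 77e_S − 2e_Ke_S − 2e_S².
∂π/∂e_S = 77 − 2e_K − 4e_S = 0, so e_S = 19.25 − 0.5e_K.
Likewise for Kim: e_K = 21.6 − 0.4e_S.
Solving the two reaction functions simultaneously: (1 − (−0.5)(−0.4))e_S = 19.25 − 0.5·21.6, so 0.8e_S = 8.45 and e_S = 10.5625.
Then e_K = 21.6 − 0.4·10.5625 = 17.375.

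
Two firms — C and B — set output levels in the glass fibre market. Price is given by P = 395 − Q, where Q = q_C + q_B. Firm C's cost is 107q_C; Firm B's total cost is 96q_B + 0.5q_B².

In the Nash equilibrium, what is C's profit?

Firm C's profit: π = q_C(395 − (q_C + q_B)) − 107q_C.
∂π/∂q_C = 288 − 2q_C − q_B = 0, so q_C = 144 − 0.5q_B.
For B: ∂π/∂q_B = 299 − 3q_B − q_C = 0 ⇒ q_B = 299/3 − (1/3)q_C.
Plugging q_B into C's best response: q_C = 144 − 0.5(299/3 − (1/3)q_C) ⇒ (5/6)q_C = 565/6, so q_C = 113.
Then q_B = 299/3 − (1/3)·113 = 62.
Price P = 395 − 175 = 220.
C's profit: (220 − 107)·113 = 12769.

12769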